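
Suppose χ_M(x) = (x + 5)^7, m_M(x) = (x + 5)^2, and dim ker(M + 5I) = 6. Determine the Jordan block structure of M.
λ = -5: algebraic multiplicity 7 (exponent in χ_M), largest block size 2 (exponent in m_M), 6 blocks (geometric multiplicity). These force block sizes [2, 1, 1, 1, 1, 1].

Jordan blocks: (-5, 2), (-5, 1), (-5, 1), (-5, 1), (-5, 1), (-5, 1)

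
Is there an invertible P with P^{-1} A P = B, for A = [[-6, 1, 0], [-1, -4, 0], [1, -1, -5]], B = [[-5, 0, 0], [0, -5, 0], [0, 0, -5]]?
No.

Both have characteristic polynomial (x + 5)^3, but the minimal polynomial of A is (x + 5)^2 while the minimal polynomial of B is x + 5. The minimal polynomial is a similarity invariant, so A and B are not similar.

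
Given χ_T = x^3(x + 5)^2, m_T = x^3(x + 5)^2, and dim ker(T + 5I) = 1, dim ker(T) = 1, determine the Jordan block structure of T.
λ = -5: algebraic multiplicity 2 (exponent in χ_T), largest block size 2 (exponent in m_T), 1 block (geometric multiplicity). This forces block sizes [2].
λ = 0: algebraic multiplicity 3 (exponent in χ_T), largest block size 3 (exponent in m_T), 1 block (geometric multiplicity). This forces block sizes [3].

Jordan blocks: (-5, 2), (0, 3)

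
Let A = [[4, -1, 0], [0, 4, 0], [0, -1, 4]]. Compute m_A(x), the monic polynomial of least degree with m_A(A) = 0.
The characteristic polynomial factors as (x - 4)^3. The minimal polynomial is ∏(x - λ)^{k_λ} where k_λ is the size of the largest Jordan block at λ.

For λ = 4: rank(A - 4I) = 1, and the largest Jordan block has size 2 (the smallest k with rank((A - 4I)^k) = rank((A - 4I)^(k+1))).

So m_A(x) = (x - 4)^2.

m_A(x) = (x - 4)^2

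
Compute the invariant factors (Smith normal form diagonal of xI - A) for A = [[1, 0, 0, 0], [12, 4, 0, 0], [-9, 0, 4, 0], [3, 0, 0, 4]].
The Jordan structure of A has elementary divisors (x - 1), (x - 4), (x - 4), (x - 4). Arranging the block sizes at each eigenvalue in decreasing order and taking row products gives the invariant factors.

Invariant factors (smallest first, each dividing the next): x - 4, x - 4, (x - 4)(x - 1).

Check: the last factor (x - 4)(x - 1) is the minimal polynomial, and the product (x - 4)^3(x - 1) is the characteristic polynomial.

x - 4, x - 4, (x - 4)(x - 1)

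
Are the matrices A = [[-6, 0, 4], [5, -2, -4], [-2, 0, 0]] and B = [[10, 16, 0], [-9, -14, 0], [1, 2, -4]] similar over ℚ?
Yes.

Two matrices over a field are similar if and only if they have the same invariant factors.

Both A and B have characteristic polynomial (x + 2)^2(x + 4) and minimal polynomial (x + 2)^2(x + 4). Computing further, both have invariant factors (x + 2)^2(x + 4). Hence A and B are similar.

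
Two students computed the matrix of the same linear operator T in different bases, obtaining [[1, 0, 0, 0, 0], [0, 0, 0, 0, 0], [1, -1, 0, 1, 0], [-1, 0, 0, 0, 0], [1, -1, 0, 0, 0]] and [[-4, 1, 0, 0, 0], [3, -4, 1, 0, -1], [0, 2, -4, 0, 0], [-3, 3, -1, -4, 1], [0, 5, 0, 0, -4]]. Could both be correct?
trace(A) = 1 but trace(B) = -20. The trace is a similarity invariant, so A and B are not similar.

No.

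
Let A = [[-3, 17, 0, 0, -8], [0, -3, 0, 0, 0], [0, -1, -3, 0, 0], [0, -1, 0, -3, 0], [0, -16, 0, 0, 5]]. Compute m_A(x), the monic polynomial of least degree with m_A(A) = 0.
m_A(x) = (x - 5)(x + 3)^2

The characteristic polynomial factors as (x - 5)(x + 3)^4. The minimal polynomial is ∏(x - λ)^{k_λ} where k_λ is the size of the largest Jordan block at λ.

For λ = -3: rank(A + 3I) = 2, and the largest Jordan block has size 2 (the smallest k with rank((A + 3I)^k) = rank((A + 3I)^(k+1))).
For λ = 5: rank(A - 5I) = 4, and the largest Jordan block has size 1 (the smallest k with rank((A - 5I)^k) = rank((A - 5I)^(k+1))).

So m_A(x) = (x - 5)(x + 3)^2.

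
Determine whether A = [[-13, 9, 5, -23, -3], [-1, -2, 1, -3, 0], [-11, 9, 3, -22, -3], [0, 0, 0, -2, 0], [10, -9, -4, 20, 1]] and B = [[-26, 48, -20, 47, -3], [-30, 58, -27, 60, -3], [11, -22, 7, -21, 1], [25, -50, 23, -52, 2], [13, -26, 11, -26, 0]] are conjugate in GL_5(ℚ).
Two matrices over a field are similar if and only if they have the same invariant factors.

Both A and B have characteristic polynomial (x + 2)^4(x + 5) and minimal polynomial (x + 2)^3(x + 5). Computing further, both have invariant factors x + 2, (x + 2)^3(x + 5). Hence A and B are similar.

Yes.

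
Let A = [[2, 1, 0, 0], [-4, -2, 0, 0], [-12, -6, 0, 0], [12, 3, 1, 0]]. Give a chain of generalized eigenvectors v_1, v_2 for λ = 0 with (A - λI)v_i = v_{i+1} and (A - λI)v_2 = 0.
We seek v_1 ∈ ker(A^2) \ ker(A), then set v_{i+1} = A v_i.

One such chain is v_1 = [[0, 1, 1, 0]]^T, v_2 = [[1, -2, -6, 4]]^T. Check: A v_2 = [[0, 0, 0, 0]]^T = 0.

v_1 = [[0, 1, 1, 0]]^T, v_2 = [[1, -2, -6, 4]]^T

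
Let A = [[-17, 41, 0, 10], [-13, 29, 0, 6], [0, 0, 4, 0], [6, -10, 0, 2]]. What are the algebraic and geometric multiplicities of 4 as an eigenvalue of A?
The characteristic polynomial is (x - 6)(x - 4)^3, so the factor x - 4 appears with exponent 3: the algebraic multiplicity is 3.

rank(A - 4I) = 2, so the eigenspace has dimension 4 - 2 = 2: the geometric multiplicity is 2.

Since 2 < 3, A is not diagonalizable.

algebraic multiplicity 3, geometric multiplicity 2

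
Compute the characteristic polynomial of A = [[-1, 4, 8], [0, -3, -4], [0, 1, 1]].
xI - A = [[x + 1, -4, -8], [0, x + 3, 4], [0, -1, x - 1]].

Expanding det(xI - A) along the first row:
det(xI - A) = + (x + 1)·det([[x + 3, 4], [-1, x - 1]]) - (-4)·det([[0, 4], [0, x - 1]]) + (-8)·det([[0, x + 3], [0, -1]]).

Evaluating gives χ_A(x) = x^3 + 3x^2 + 3x + 1 = (x + 1)^3.

χ_A(x) = (x + 1)^3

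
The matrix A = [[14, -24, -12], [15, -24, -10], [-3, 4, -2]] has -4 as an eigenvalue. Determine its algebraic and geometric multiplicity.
The characteristic polynomial is (x + 4)^3, so the factor x + 4 appears with exponent 3: the algebraic multiplicity is 3.

rank(A + 4I) = 1, so the eigenspace has dimension 3 - 1 = 2: the geometric multiplicity is 2.

Since 2 < 3, A is not diagonalizable.

algebraic multiplicity 3, geometric multiplicity 2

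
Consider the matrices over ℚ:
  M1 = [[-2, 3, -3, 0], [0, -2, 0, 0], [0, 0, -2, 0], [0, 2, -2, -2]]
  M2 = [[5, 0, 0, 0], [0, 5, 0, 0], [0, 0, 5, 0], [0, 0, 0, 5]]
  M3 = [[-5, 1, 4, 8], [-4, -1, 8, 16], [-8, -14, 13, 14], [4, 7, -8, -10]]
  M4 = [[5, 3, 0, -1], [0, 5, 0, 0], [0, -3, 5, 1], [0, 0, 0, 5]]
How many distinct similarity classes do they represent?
4 classes: {M1}, {M2}, {M3}, {M4}

Characteristic polynomials: χ_{M1} = (x + 2)^4, χ_{M2} = (x - 5)^4, χ_{M3} = (x - 6)(x + 3)^3, χ_{M4} = (x - 5)^4.

{M1}: invariant factors x + 2, x + 2, (x + 2)^2.

{M2}: invariant factors x - 5, x - 5, x - 5, x - 5.

{M3}: invariant factors x + 3, (x - 6)(x + 3)^2.

{M4}: invariant factors x - 5, x - 5, (x - 5)^2.

Matrices are similar if and only if their invariant-factor lists agree; the partition into similarity classes is {M1}, {M2}, {M3}, {M4}.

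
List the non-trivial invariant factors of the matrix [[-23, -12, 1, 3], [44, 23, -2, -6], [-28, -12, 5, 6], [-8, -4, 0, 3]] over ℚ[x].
The Jordan structure of A has elementary divisors (x + 1), (x - 3)^2, (x - 3). Arranging the block sizes at each eigenvalue in decreasing order and taking row products gives the invariant factors.

Invariant factors (smallest first, each dividing the next): x - 3, (x - 3)^2(x + 1).

Check: the last factor (x - 3)^2(x + 1) is the minimal polynomial, and the product (x - 3)^3(x + 1) is the characteristic polynomial.

x - 3, (x - 3)^2(x + 1)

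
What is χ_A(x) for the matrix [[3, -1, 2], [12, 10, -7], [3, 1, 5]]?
xI - A = [[x - 3, 1, -2], [-12, x - 10, 7], [-3, -1, x - 5]].

Expanding det(xI - A) along the first row:
det(xI - A) = + (x - 3)·det([[x - 10, 7], [-1, x - 5]]) - (1)·det([[-12, 7], [-3, x - 5]]) + (-2)·det([[-12, x - 10], [-3, -1]]).

Evaluating gives χ_A(x) = x^3 - 18x^2 + 108x - 216 = (x - 6)^3.

χ_A(x) = (x - 6)^3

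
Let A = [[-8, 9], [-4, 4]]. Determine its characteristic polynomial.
χ_A(x) = (x + 2)^2

xI - A = [[x + 8, -9], [4, x - 4]].

Expanding det(xI - A) along the first row:
det(xI - A) = + (x + 8)·det([[x - 4]]) - (-9)·det([[4]]).

Evaluating gives χ_A(x) = x^2 + 4x + 4 = (x + 2)^2.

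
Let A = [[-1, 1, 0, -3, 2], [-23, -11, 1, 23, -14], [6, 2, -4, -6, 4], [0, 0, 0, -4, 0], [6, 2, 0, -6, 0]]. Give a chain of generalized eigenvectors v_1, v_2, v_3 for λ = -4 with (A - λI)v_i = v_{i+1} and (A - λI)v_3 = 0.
v_1 = [[0, 0, 1, 0, 0]]^T, v_2 = [[0, 1, 0, 0, 0]]^T, v_3 = [[1, -7, 2, 0, 2]]^T

We seek v_1 ∈ ker((A + 4I)^3) \ ker((A + 4I)^2), then set v_{i+1} = (A + 4I) v_i.

One such chain is v_1 = [[0, 0, 1, 0, 0]]^T, v_2 = [[0, 1, 0, 0, 0]]^T, v_3 = [[1, -7, 2, 0, 2]]^T. Check: (A + 4I) v_3 = [[0, 0, 0, 0, 0]]^T = 0.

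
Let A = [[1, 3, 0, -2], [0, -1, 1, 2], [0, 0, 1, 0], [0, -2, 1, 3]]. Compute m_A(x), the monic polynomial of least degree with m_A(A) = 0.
m_A(x) = (x - 1)^3

The characteristic polynomial factors as (x - 1)^4. The minimal polynomial is ∏(x - λ)^{k_λ} where k_λ is the size of the largest Jordan block at λ.

For λ = 1: rank(A - I) = 2, and the largest Jordan block has size 3 (the smallest k with rank((A - I)^k) = rank((A - I)^(k+1))).

So m_A(x) = (x - 1)^3.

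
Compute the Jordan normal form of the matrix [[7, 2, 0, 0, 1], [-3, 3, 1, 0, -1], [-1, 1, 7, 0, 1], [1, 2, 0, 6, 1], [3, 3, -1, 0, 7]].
J = [[6, 1, 0, 0, 0], [0, 6, 1, 0, 0], [0, 0, 6, 0, 0], [0, 0, 0, 6, 0], [0, 0, 0, 0, 6]]

The characteristic polynomial is det(xI - A) = (x - 6)^5, so the eigenvalues are 6 (algebraic multiplicity 5).

For λ = 6: rank(A - 6I) = 2, rank((A - 6I)^2) = 1, rank((A - 6I)^3) = 0. The eigenspace has dimension 5 - 2 = 3, so there are 3 Jordan blocks; the rank sequence gives block sizes [3, 1, 1].

Assembling the blocks gives the Jordan form J above.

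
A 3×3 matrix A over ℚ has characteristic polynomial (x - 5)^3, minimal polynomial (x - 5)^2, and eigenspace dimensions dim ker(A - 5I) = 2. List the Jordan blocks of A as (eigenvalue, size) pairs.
λ = 5: algebraic multiplicity 3 (exponent in χ_A), largest block size 2 (exponent in m_A), 2 blocks (geometric multiplicity). These force block sizes [2, 1].

Jordan blocks: (5, 2), (5, 1)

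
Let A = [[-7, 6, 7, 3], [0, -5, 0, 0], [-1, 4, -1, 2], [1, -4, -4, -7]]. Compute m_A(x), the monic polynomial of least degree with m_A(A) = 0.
m_A(x) = (x + 5)^3

The characteristic polynomial factors as (x + 5)^4. The minimal polynomial is ∏(x - λ)^{k_λ} where k_λ is the size of the largest Jordan block at λ.

For λ = -5: rank(A + 5I) = 2, and the largest Jordan block has size 3 (the smallest k with rank((A + 5I)^k) = rank((A + 5I)^(k+1))).

So m_A(x) = (x + 5)^3.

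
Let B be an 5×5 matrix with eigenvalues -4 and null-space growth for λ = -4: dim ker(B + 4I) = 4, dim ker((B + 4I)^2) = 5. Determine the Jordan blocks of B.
Jordan blocks: (-4, 2), (-4, 1), (-4, 1), (-4, 1)

λ = -4: successive nullity increments [4, 1] count blocks of size ≥ k; block sizes are [2, 1, 1, 1].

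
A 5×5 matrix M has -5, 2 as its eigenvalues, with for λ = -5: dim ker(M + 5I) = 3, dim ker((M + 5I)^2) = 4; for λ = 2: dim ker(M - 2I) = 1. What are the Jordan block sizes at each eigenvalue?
Jordan blocks: (-5, 2), (-5, 1), (-5, 1), (2, 1)

λ = -5: successive nullity increments [3, 1] count blocks of size ≥ k; block sizes are [2, 1, 1].
λ = 2: successive nullity increments [1] count blocks of size ≥ k; block sizes are [1].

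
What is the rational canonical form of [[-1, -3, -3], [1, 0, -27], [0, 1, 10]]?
R = [[0, 0, 0], [1, 0, -20], [0, 1, 9]]

The invariant factors of A (the non-unit diagonal entries of the Smith normal form of xI - A over ℚ[x]) are x(x - 5)(x - 4), each dividing the next. The characteristic polynomial is their product, x(x - 5)(x - 4).

The rational canonical form is the block-diagonal matrix of companion matrices C(f_i):
R = [[0, 0, 0], [1, 0, -20], [0, 1, 9]].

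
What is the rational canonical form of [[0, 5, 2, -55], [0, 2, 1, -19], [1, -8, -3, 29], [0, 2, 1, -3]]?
The invariant factors of A (the non-unit diagonal entries of the Smith normal form of xI - A over ℚ[x]) are (x^2 + 2x + 4)^2, each dividing the next. The characteristic polynomial is their product, (x^2 + 2x + 4)^2.

The rational canonical form is the block-diagonal matrix of companion matrices C(f_i):
R = [[0, 0, 0, -16], [1, 0, 0, -16], [0, 1, 0, -12], [0, 0, 1, -4]].

Note the characteristic polynomial does not split into linear factors over ℚ, so A has no Jordan form over ℚ; the rational canonical form exists over any field.

R = [[0, 0, 0, -16], [1, 0, 0, -16], [0, 1, 0, -12], [0, 0, 1, -4]]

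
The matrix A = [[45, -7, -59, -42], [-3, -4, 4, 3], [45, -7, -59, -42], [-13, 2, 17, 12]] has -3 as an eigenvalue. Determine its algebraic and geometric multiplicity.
The characteristic polynomial is x^2(x + 3)^2, so the factor x + 3 appears with exponent 2: the algebraic multiplicity is 2.

rank(A + 3I) = 3, so the eigenspace has dimension 4 - 3 = 1: the geometric multiplicity is 1.

Since 1 < 2, A is not diagonalizable.

algebraic multiplicity 2, geometric multiplicity 1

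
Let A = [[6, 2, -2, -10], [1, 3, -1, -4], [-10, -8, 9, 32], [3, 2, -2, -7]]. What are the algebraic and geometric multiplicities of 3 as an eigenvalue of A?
The characteristic polynomial is (x - 3)^3(x - 2), so the factor x - 3 appears with exponent 3: the algebraic multiplicity is 3.

rank(A - 3I) = 2, so the eigenspace has dimension 4 - 2 = 2: the geometric multiplicity is 2.

Since 2 < 3, A is not diagonalizable.

algebraic multiplicity 3, geometric multiplicity 2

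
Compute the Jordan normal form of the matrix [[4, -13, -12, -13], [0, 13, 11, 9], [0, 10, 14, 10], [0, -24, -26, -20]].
The characteristic polynomial is det(xI - A) = (x - 4)^3(x + 1), so the eigenvalues are -1 (algebraic multiplicity 1), 4 (algebraic multiplicity 3).

For λ = -1: algebraic multiplicity 1 gives one 1×1 block.

For λ = 4: rank(A - 4I) = 2, rank((A - 4I)^2) = 1. The eigenspace has dimension 4 - 2 = 2, so there are 2 Jordan blocks; the rank sequence gives block sizes [2, 1].

Assembling the blocks gives the Jordan form J above.

J = [[-1, 0, 0, 0], [0, 4, 1, 0], [0, 0, 4, 0], [0, 0, 0, 4]]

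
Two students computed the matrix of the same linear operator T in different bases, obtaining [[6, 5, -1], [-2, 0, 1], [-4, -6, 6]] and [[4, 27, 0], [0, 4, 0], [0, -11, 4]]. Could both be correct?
No.

Both have characteristic polynomial (x - 4)^3, but the minimal polynomial of A is (x - 4)^3 while the minimal polynomial of B is (x - 4)^2. The minimal polynomial is a similarity invariant, so A and B are not similar.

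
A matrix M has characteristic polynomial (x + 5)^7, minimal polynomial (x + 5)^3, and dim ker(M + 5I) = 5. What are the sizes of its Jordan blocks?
λ = -5: algebraic multiplicity 7 (exponent in χ_M), largest block size 3 (exponent in m_M), 5 blocks (geometric multiplicity). These force block sizes [3, 1, 1, 1, 1].

Jordan blocks: (-5, 3), (-5, 1), (-5, 1), (-5, 1), (-5, 1)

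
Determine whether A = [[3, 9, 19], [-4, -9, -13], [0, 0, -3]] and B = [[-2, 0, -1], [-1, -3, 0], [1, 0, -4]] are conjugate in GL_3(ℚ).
Yes.

Two matrices over a field are similar if and only if they have the same invariant factors.

Both A and B have characteristic polynomial (x + 3)^3 and minimal polynomial (x + 3)^3. Computing further, both have invariant factors (x + 3)^3. Hence A and B are similar.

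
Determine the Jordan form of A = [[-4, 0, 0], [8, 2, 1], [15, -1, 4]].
J = [[-4, 0, 0], [0, 3, 1], [0, 0, 3]]

The characteristic polynomial is det(xI - A) = (x - 3)^2(x + 4), so the eigenvalues are -4 (algebraic multiplicity 1), 3 (algebraic multiplicity 2).

For λ = -4: algebraic multiplicity 1 gives one 1×1 block.

For λ = 3: rank(A - 3I) = 2, rank((A - 3I)^2) = 1. The eigenspace has dimension 3 - 2 = 1, so there is 1 Jordan block; the rank sequence gives block sizes [2].

Assembling the blocks gives the Jordan form J above.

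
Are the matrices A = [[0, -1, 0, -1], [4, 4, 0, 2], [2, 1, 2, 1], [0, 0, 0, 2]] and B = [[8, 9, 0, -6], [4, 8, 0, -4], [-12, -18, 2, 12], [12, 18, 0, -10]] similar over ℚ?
Two matrices over a field are similar if and only if they have the same invariant factors.

Both A and B have characteristic polynomial (x - 2)^4 and minimal polynomial (x - 2)^2. Computing further, both have invariant factors x - 2, x - 2, (x - 2)^2. Hence A and B are similar.

Yes.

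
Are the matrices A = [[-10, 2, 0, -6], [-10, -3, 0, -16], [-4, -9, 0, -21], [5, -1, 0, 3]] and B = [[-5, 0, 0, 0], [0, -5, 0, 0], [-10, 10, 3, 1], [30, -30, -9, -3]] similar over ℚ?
No.

Both have characteristic polynomial x^2(x + 5)^2, but the minimal polynomial of A is x^2(x + 5)^2 while the minimal polynomial of B is x^2(x + 5). The minimal polynomial is a similarity invariant, so A and B are not similar.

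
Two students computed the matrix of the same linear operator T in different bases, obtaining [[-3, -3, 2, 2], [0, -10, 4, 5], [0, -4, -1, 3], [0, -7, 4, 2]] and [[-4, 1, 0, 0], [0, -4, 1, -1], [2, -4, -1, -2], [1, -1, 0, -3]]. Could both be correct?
Yes.

Two matrices over a field are similar if and only if they have the same invariant factors.

Both A and B have characteristic polynomial (x + 3)^4 and minimal polynomial (x + 3)^3. Computing further, both have invariant factors x + 3, (x + 3)^3. Hence A and B are similar.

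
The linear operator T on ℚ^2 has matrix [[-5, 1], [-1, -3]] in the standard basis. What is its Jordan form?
J = [[-4, 1], [0, -4]]

The characteristic polynomial is det(xI - A) = (x + 4)^2, so the eigenvalues are -4 (algebraic multiplicity 2).

For λ = -4: rank(A + 4I) = 1, rank((A + 4I)^2) = 0. The eigenspace has dimension 2 - 1 = 1, so there is 1 Jordan block; the rank sequence gives block sizes [2].

Assembling the blocks gives the Jordan form J above.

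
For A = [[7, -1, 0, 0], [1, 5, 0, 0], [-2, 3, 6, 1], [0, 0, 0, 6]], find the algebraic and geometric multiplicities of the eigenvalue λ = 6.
algebraic multiplicity 4, geometric multiplicity 2

The characteristic polynomial is (x - 6)^4, so the factor x - 6 appears with exponent 4: the algebraic multiplicity is 4.

rank(A - 6I) = 2, so the eigenspace has dimension 4 - 2 = 2: the geometric multiplicity is 2.

Since 2 < 4, A is not diagonalizable.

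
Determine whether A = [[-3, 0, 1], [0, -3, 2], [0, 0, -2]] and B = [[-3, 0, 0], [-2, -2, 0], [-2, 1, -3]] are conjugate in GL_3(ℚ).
Yes.

Two matrices over a field are similar if and only if they have the same invariant factors.

Both A and B have characteristic polynomial (x + 2)(x + 3)^2 and minimal polynomial (x + 2)(x + 3). Computing further, both have invariant factors x + 3, (x + 2)(x + 3). Hence A and B are similar.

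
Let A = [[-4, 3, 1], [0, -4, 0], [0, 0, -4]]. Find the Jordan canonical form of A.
The characteristic polynomial is det(xI - A) = (x + 4)^3, so the eigenvalues are -4 (algebraic multiplicity 3).

For λ = -4: rank(A + 4I) = 1, rank((A + 4I)^2) = 0. The eigenspace has dimension 3 - 1 = 2, so there are 2 Jordan blocks; the rank sequence gives block sizes [2, 1].

Assembling the blocks gives the Jordan form J above.

J = [[-4, 1, 0], [0, -4, 0], [0, 0, -4]]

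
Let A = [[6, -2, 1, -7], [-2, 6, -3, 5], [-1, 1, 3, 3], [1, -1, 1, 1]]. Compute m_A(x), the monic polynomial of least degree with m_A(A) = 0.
m_A(x) = (x - 4)^2

The characteristic polynomial factors as (x - 4)^4. The minimal polynomial is ∏(x - λ)^{k_λ} where k_λ is the size of the largest Jordan block at λ.

For λ = 4: rank(A - 4I) = 2, and the largest Jordan block has size 2 (the smallest k with rank((A - 4I)^k) = rank((A - 4I)^(k+1))).

So m_A(x) = (x - 4)^2.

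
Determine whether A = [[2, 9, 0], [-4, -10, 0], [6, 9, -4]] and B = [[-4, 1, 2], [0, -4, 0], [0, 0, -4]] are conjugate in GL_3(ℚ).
Yes.

Two matrices over a field are similar if and only if they have the same invariant factors.

Both A and B have characteristic polynomial (x + 4)^3 and minimal polynomial (x + 4)^2. Computing further, both have invariant factors x + 4, (x + 4)^2. Hence A and B are similar.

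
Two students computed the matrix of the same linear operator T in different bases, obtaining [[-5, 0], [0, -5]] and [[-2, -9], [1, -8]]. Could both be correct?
Both have characteristic polynomial (x + 5)^2, but the minimal polynomial of A is x + 5 while the minimal polynomial of B is (x + 5)^2. The minimal polynomial is a similarity invariant, so A and B are not similar.

No.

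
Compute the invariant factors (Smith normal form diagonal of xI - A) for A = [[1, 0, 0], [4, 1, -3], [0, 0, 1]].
The Jordan structure of A has elementary divisors (x - 1)^2, (x - 1). Arranging the block sizes at each eigenvalue in decreasing order and taking row products gives the invariant factors.

Invariant factors (smallest first, each dividing the next): x - 1, (x - 1)^2.

Check: the last factor (x - 1)^2 is the minimal polynomial, and the product (x - 1)^3 is the characteristic polynomial.

x - 1, (x - 1)^2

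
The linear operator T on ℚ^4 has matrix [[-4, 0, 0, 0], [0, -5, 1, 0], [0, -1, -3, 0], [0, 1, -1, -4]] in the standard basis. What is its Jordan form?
J = [[-4, 1, 0, 0], [0, -4, 0, 0], [0, 0, -4, 0], [0, 0, 0, -4]]

The characteristic polynomial is det(xI - A) = (x + 4)^4, so the eigenvalues are -4 (algebraic multiplicity 4).

For λ = -4: rank(A + 4I) = 1, rank((A + 4I)^2) = 0. The eigenspace has dimension 4 - 1 = 3, so there are 3 Jordan blocks; the rank sequence gives block sizes [2, 1, 1].

Assembling the blocks gives the Jordan form J above.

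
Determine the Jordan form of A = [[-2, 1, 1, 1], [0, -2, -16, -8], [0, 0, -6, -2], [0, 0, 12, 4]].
J = [[-2, 1, 0, 0], [0, -2, 0, 0], [0, 0, -2, 0], [0, 0, 0, 0]]

The characteristic polynomial is det(xI - A) = x(x + 2)^3, so the eigenvalues are -2 (algebraic multiplicity 3), 0 (algebraic multiplicity 1).

For λ = -2: rank(A + 2I) = 2, rank((A + 2I)^2) = 1. The eigenspace has dimension 4 - 2 = 2, so there are 2 Jordan blocks; the rank sequence gives block sizes [2, 1].

For λ = 0: algebraic multiplicity 1 gives one 1×1 block.

Assembling the blocks gives the Jordan form J above.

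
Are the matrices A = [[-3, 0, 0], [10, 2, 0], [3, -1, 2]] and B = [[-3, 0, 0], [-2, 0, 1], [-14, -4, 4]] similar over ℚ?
Two matrices over a field are similar if and only if they have the same invariant factors.

Both A and B have characteristic polynomial (x - 2)^2(x + 3) and minimal polynomial (x - 2)^2(x + 3). Computing further, both have invariant factors (x - 2)^2(x + 3). Hence A and B are similar.

Yes.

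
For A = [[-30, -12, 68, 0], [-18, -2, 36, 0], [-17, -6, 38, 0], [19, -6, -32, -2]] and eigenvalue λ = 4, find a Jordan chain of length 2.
v_1 = [[-5, -3, -3, 3]]^T, v_2 = [[2, 0, 1, 1]]^T

We seek v_1 ∈ ker((A - 4I)^2) \ ker(A - 4I), then set v_{i+1} = (A - 4I) v_i.

One such chain is v_1 = [[-5, -3, -3, 3]]^T, v_2 = [[2, 0, 1, 1]]^T. Check: (A - 4I) v_2 = [[0, 0, 0, 0]]^T = 0.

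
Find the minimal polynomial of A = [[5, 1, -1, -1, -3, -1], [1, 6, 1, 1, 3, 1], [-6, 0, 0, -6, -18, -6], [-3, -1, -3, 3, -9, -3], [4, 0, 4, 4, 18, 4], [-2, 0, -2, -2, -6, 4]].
The characteristic polynomial factors as (x - 6)^6. The minimal polynomial is ∏(x - λ)^{k_λ} where k_λ is the size of the largest Jordan block at λ.

For λ = 6: rank(A - 6I) = 2, and the largest Jordan block has size 3 (the smallest k with rank((A - 6I)^k) = rank((A - 6I)^(k+1))).

So m_A(x) = (x - 6)^3.

m_A(x) = (x - 6)^3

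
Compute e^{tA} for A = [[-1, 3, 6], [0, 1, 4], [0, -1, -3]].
e^{tA} = [[e^{-t}, 3*t*e^{-t}, 6*t*e^{-t}], [0, (2*t + 1)*e^{-t}, 4*t*e^{-t}], [0, -t*e^{-t}, (1 - 2*t)*e^{-t}]]

A has Jordan form J = [[-1, 1, 0], [0, -1, 0], [0, 0, -1]] with A = PJP^{-1}, so e^{tA} = P e^{tJ} P^{-1}.

For a Jordan block J_k(λ), e^{tJ_k(λ)} = e^{λt} · (I + tN + t^2 N^2/2! + ... + t^{k-1} N^{k-1}/(k-1)!) where N is the nilpotent superdiagonal part.

Assembling the blocks and conjugating back gives the entries of e^{tA} as shown above.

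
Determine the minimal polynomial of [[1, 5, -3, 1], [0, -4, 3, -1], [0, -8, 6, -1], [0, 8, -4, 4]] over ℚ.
The characteristic polynomial factors as (x - 2)^3(x - 1). The minimal polynomial is ∏(x - λ)^{k_λ} where k_λ is the size of the largest Jordan block at λ.

For λ = 1: rank(A - I) = 3, and the largest Jordan block has size 1 (the smallest k with rank((A - I)^k) = rank((A - I)^(k+1))).
For λ = 2: rank(A - 2I) = 3, and the largest Jordan block has size 3 (the smallest k with rank((A - 2I)^k) = rank((A - 2I)^(k+1))).

So m_A(x) = (x - 2)^3(x - 1).

m_A(x) = (x - 2)^3(x - 1)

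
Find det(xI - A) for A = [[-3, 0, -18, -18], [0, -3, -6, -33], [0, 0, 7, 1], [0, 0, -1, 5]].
xI - A = [[x + 3, 0, 18, 18], [0, x + 3, 6, 33], [0, 0, x - 7, -1], [0, 0, 1, x - 5]].

Expanding det(xI - A) along the first row:
det(xI - A) = + (x + 3)·det([[x + 3, 6, 33], [0, x - 7, -1], [0, 1, x - 5]]) - (0)·det([[0, 6, 33], [0, x - 7, -1], [0, 1, x - 5]]) + (18)·det([[0, x + 3, 33], [0, 0, -1], [0, 0, x - 5]]) - (18)·det([[0, x + 3, 6], [0, 0, x - 7], [0, 0, 1]]).

Evaluating gives χ_A(x) = x^4 - 6x^3 - 27x^2 + 108x + 324 = (x - 6)^2(x + 3)^2.

χ_A(x) = (x - 6)^2(x + 3)^2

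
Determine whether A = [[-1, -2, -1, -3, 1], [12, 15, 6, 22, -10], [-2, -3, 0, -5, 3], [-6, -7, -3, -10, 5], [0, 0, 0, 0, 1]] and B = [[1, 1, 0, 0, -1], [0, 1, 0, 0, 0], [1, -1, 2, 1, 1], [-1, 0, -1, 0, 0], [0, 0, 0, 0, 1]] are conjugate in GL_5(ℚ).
Yes.

Two matrices over a field are similar if and only if they have the same invariant factors.

Both A and B have characteristic polynomial (x - 1)^5 and minimal polynomial (x - 1)^2. Computing further, both have invariant factors x - 1, (x - 1)^2, (x - 1)^2. Hence A and B are similar.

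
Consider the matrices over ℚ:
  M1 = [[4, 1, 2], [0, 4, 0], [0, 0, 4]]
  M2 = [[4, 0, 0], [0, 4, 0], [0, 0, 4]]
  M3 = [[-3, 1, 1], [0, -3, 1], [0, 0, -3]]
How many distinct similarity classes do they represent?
3 classes: {M1}, {M2}, {M3}

Characteristic polynomials: χ_{M1} = (x - 4)^3, χ_{M2} = (x - 4)^3, χ_{M3} = (x + 3)^3.

{M1}: invariant factors x - 4, (x - 4)^2.

{M2}: invariant factors x - 4, x - 4, x - 4.

{M3}: invariant factors (x + 3)^3.

Matrices are similar if and only if their invariant-factor lists agree; the partition into similarity classes is {M1}, {M2}, {M3}.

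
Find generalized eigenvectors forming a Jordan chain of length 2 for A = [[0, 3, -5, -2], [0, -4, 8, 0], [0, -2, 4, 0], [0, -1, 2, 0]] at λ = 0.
v_1 = [[-1, 2, 1, 0]]^T, v_2 = [[1, 0, 0, 0]]^T

We seek v_1 ∈ ker(A^2) \ ker(A), then set v_{i+1} = A v_i.

One such chain is v_1 = [[-1, 2, 1, 0]]^T, v_2 = [[1, 0, 0, 0]]^T. Check: A v_2 = [[0, 0, 0, 0]]^T = 0.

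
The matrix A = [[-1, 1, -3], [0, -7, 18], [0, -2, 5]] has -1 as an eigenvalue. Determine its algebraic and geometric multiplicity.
The characteristic polynomial is (x + 1)^3, so the factor x + 1 appears with exponent 3: the algebraic multiplicity is 3.

rank(A + I) = 1, so the eigenspace has dimension 3 - 1 = 2: the geometric multiplicity is 2.

Since 2 < 3, A is not diagonalizable.

algebraic multiplicity 3, geometric multiplicity 2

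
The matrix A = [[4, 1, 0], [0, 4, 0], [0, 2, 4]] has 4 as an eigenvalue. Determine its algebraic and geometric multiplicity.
The characteristic polynomial is (x - 4)^3, so the factor x - 4 appears with exponent 3: the algebraic multiplicity is 3.

rank(A - 4I) = 1, so the eigenspace has dimension 3 - 1 = 2: the geometric multiplicity is 2.

Since 2 < 3, A is not diagonalizable.

algebraic multiplicity 3, geometric multiplicity 2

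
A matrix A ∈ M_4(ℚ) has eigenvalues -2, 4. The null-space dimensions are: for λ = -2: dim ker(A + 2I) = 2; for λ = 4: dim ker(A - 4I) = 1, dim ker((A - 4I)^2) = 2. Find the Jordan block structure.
λ = -2: successive nullity increments [2] count blocks of size ≥ k; block sizes are [1, 1].
λ = 4: successive nullity increments [1, 1] count blocks of size ≥ k; block sizes are [2].

Jordan blocks: (-2, 1), (-2, 1), (4, 2)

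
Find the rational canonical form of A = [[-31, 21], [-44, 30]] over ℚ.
The invariant factors of A (the non-unit diagonal entries of the Smith normal form of xI - A over ℚ[x]) are (x - 2)(x + 3), each dividing the next. The characteristic polynomial is their product, (x - 2)(x + 3).

The rational canonical form is the block-diagonal matrix of companion matrices C(f_i):
R = [[0, 6], [1, -1]].

R = [[0, 6], [1, -1]]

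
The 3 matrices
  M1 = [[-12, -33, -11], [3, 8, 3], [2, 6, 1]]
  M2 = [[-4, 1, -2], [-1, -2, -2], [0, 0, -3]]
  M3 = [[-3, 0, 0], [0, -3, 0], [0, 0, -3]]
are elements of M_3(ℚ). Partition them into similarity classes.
3 classes: {M1}, {M2}, {M3}

Characteristic polynomials: χ_{M1} = (x + 1)^3, χ_{M2} = (x + 3)^3, χ_{M3} = (x + 3)^3.

{M1}: invariant factors x + 1, (x + 1)^2.

{M2}: invariant factors x + 3, (x + 3)^2.

{M3}: invariant factors x + 3, x + 3, x + 3.

Matrices are similar if and only if their invariant-factor lists agree; the partition into similarity classes is {M1}, {M2}, {M3}.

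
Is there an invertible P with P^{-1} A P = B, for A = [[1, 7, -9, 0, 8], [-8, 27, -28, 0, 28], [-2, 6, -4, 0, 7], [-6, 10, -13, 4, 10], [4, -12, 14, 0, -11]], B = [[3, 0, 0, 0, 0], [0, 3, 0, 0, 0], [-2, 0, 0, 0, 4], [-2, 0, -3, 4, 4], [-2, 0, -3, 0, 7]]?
No.

Both have characteristic polynomial (x - 4)^2(x - 3)^3, but the minimal polynomial of A is (x - 4)^2(x - 3)^2 while the minimal polynomial of B is (x - 4)^2(x - 3). The minimal polynomial is a similarity invariant, so A and B are not similar.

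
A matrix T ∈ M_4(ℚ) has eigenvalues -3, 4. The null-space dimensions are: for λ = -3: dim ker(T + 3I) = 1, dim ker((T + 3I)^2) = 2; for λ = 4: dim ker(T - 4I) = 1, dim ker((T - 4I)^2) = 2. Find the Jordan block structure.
Jordan blocks: (-3, 2), (4, 2)

λ = -3: successive nullity increments [1, 1] count blocks of size ≥ k; block sizes are [2].
λ = 4: successive nullity increments [1, 1] count blocks of size ≥ k; block sizes are [2].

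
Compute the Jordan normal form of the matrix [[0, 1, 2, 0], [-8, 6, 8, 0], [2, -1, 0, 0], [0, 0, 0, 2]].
The characteristic polynomial is det(xI - A) = (x - 2)^4, so the eigenvalues are 2 (algebraic multiplicity 4).

For λ = 2: rank(A - 2I) = 1, rank((A - 2I)^2) = 0. The eigenspace has dimension 4 - 1 = 3, so there are 3 Jordan blocks; the rank sequence gives block sizes [2, 1, 1].

Assembling the blocks gives the Jordan form J above.

J = [[2, 1, 0, 0], [0, 2, 0, 0], [0, 0, 2, 0], [0, 0, 0, 2]]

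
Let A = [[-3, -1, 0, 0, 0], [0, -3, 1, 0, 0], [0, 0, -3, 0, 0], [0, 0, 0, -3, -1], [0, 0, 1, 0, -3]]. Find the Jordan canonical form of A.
J = [[-3, 1, 0, 0, 0], [0, -3, 1, 0, 0], [0, 0, -3, 0, 0], [0, 0, 0, -3, 1], [0, 0, 0, 0, -3]]

The characteristic polynomial is det(xI - A) = (x + 3)^5, so the eigenvalues are -3 (algebraic multiplicity 5).

For λ = -3: rank(A + 3I) = 3, rank((A + 3I)^2) = 1, rank((A + 3I)^3) = 0. The eigenspace has dimension 5 - 3 = 2, so there are 2 Jordan blocks; the rank sequence gives block sizes [3, 2].

Assembling the blocks gives the Jordan form J above.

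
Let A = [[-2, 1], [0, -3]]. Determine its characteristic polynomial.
χ_A(x) = (x + 2)(x + 3)

xI - A = [[x + 2, -1], [0, x + 3]].

Expanding det(xI - A) along the first row:
det(xI - A) = + (x + 2)·det([[x + 3]]) - (-1)·det([[0]]).

Evaluating gives χ_A(x) = x^2 + 5x + 6 = (x + 2)(x + 3).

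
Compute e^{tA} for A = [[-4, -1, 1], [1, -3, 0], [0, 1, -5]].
A has Jordan form J = [[-4, 1, 0], [0, -4, 1], [0, 0, -4]] with A = PJP^{-1}, so e^{tA} = P e^{tJ} P^{-1}.

For a Jordan block J_k(λ), e^{tJ_k(λ)} = e^{λt} · (I + tN + t^2 N^2/2! + ... + t^{k-1} N^{k-1}/(k-1)!) where N is the nilpotent superdiagonal part.

Assembling the blocks and conjugating back gives the entries of e^{tA} as shown above.

e^{tA} = [[(2 - t^2)*e^{-4*t}/2, -t*e^{-4*t}, t*(2 - t)*e^{-4*t}/2], [t*(t + 2)*e^{-4*t}/2, (t + 1)*e^{-4*t}, t^2*e^{-4*t}/2], [t^2*e^{-4*t}/2, t*e^{-4*t}, (t^2/2 - t + 1)*e^{-4*t}]]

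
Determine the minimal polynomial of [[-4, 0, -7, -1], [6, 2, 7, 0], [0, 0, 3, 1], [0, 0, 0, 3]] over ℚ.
The characteristic polynomial factors as (x - 3)^2(x - 2)(x + 4). The minimal polynomial is ∏(x - λ)^{k_λ} where k_λ is the size of the largest Jordan block at λ.

For λ = -4: rank(A + 4I) = 3, and the largest Jordan block has size 1 (the smallest k with rank((A + 4I)^k) = rank((A + 4I)^(k+1))).
For λ = 2: rank(A - 2I) = 3, and the largest Jordan block has size 1 (the smallest k with rank((A - 2I)^k) = rank((A - 2I)^(k+1))).
For λ = 3: rank(A - 3I) = 3, and the largest Jordan block has size 2 (the smallest k with rank((A - 3I)^k) = rank((A - 3I)^(k+1))).

So m_A(x) = (x - 3)^2(x - 2)(x + 4).

m_A(x) = (x - 3)^2(x - 2)(x + 4)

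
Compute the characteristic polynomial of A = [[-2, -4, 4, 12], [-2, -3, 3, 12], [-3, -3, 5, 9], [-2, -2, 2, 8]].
χ_A(x) = (x - 2)^4

xI - A = [[x + 2, 4, -4, -12], [2, x + 3, -3, -12], [3, 3, x - 5, -9], [2, 2, -2, x - 8]].

Expanding det(xI - A) along the first row:
det(xI - A) = + (x + 2)·det([[x + 3, -3, -12], [3, x - 5, -9], [2, -2, x - 8]]) - (4)·det([[2, -3, -12], [3, x - 5, -9], [2, -2, x - 8]]) + (-4)·det([[2, x + 3, -12], [3, 3, -9], [2, 2, x - 8]]) - (-12)·det([[2, x + 3, -3], [3, 3, x - 5], [2, 2, -2]]).

Evaluating gives χ_A(x) = x^4 - 8x^3 + 24x^2 - 32x + 16 = (x - 2)^4.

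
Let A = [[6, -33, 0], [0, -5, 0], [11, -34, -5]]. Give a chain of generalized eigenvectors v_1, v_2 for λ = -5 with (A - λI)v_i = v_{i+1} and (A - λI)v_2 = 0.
We seek v_1 ∈ ker((A + 5I)^2) \ ker(A + 5I), then set v_{i+1} = (A + 5I) v_i.

One such chain is v_1 = [[3, 1, 2]]^T, v_2 = [[0, 0, -1]]^T. Check: (A + 5I) v_2 = [[0, 0, 0]]^T = 0.

v_1 = [[3, 1, 2]]^T, v_2 = [[0, 0, -1]]^T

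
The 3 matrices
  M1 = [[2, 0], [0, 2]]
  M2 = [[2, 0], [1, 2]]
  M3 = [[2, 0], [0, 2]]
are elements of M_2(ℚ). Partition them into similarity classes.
Characteristic polynomials: χ_{M1} = (x - 2)^2, χ_{M2} = (x - 2)^2, χ_{M3} = (x - 2)^2.

{M1, M3}: invariant factors x - 2, x - 2.

{M2}: invariant factors (x - 2)^2.

Matrices are similar if and only if their invariant-factor lists agree; the partition into similarity classes is {M1, M3}, {M2}.

2 classes: {M1, M3}, {M2}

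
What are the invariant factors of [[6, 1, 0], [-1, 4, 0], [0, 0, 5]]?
x - 5, (x - 5)^2

The Jordan structure of A has elementary divisors (x - 5)^2, (x - 5). Arranging the block sizes at each eigenvalue in decreasing order and taking row products gives the invariant factors.

Invariant factors (smallest first, each dividing the next): x - 5, (x - 5)^2.

Check: the last factor (x - 5)^2 is the minimal polynomial, and the product (x - 5)^3 is the characteristic polynomial.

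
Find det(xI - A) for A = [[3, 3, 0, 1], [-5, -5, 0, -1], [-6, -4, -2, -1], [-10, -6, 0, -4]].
χ_A(x) = (x + 2)^4

xI - A = [[x - 3, -3, 0, -1], [5, x + 5, 0, 1], [6, 4, x + 2, 1], [10, 6, 0, x + 4]].

Expanding det(xI - A) along the first row:
det(xI - A) = + (x - 3)·det([[x + 5, 0, 1], [4, x + 2, 1], [6, 0, x + 4]]) - (-3)·det([[5, 0, 1], [6, x + 2, 1], [10, 0, x + 4]]) + (0)·det([[5, x + 5, 1], [6, 4, 1], [10, 6, x + 4]]) - (-1)·det([[5, x + 5, 0], [6, 4, x + 2], [10, 6, 0]]).

Evaluating gives χ_A(x) = x^4 + 8x^3 + 24x^2 + 32x + 16 = (x + 2)^4.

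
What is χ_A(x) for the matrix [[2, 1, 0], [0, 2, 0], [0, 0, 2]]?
χ_A(x) = (x - 2)^3

xI - A = [[x - 2, -1, 0], [0, x - 2, 0], [0, 0, x - 2]].

Expanding det(xI - A) along the first row:
det(xI - A) = + (x - 2)·det([[x - 2, 0], [0, x - 2]]) - (-1)·det([[0, 0], [0, x - 2]]) + (0)·det([[0, x - 2], [0, 0]]).

Evaluating gives χ_A(x) = x^3 - 6x^2 + 12x - 8 = (x - 2)^3.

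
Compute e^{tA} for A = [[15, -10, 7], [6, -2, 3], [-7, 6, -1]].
A has Jordan form J = [[4, 1, 0], [0, 4, 1], [0, 0, 4]] with A = PJP^{-1}, so e^{tA} = P e^{tJ} P^{-1}.

For a Jordan block J_k(λ), e^{tJ_k(λ)} = e^{λt} · (I + tN + t^2 N^2/2! + ... + t^{k-1} N^{k-1}/(k-1)!) where N is the nilpotent superdiagonal part.

Assembling the blocks and conjugating back gives the entries of e^{tA} as shown above.

e^{tA} = [[(6*t^2 + 11*t + 1)*e^{4*t}, 2*t*(-2*t - 5)*e^{4*t}, t*(6*t + 7)*e^{4*t}], [3*t*(3*t + 4)*e^{4*t}/2, (-3*t^2 - 6*t + 1)*e^{4*t}, 3*t*(3*t + 2)*e^{4*t}/2], [t*(-3*t - 7)*e^{4*t}, 2*t*(t + 3)*e^{4*t}, (-3*t^2 - 5*t + 1)*e^{4*t}]]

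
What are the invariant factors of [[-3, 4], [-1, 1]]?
The Jordan structure of A has elementary divisors (x + 1)^2. Arranging the block sizes at each eigenvalue in decreasing order and taking row products gives the invariant factors.

Invariant factors (smallest first, each dividing the next): (x + 1)^2.

Check: the last factor (x + 1)^2 is the minimal polynomial, and the product (x + 1)^2 is the characteristic polynomial.

(x + 1)^2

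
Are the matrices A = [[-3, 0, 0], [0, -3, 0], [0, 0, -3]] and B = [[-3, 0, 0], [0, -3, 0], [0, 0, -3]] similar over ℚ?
Yes.

Two matrices over a field are similar if and only if they have the same invariant factors.

Both A and B have characteristic polynomial (x + 3)^3 and minimal polynomial x + 3. Computing further, both have invariant factors x + 3, x + 3, x + 3. Hence A and B are similar.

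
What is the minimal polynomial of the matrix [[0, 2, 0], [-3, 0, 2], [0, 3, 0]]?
m_A(x) = x^3

The characteristic polynomial factors as x^3. The minimal polynomial is ∏(x - λ)^{k_λ} where k_λ is the size of the largest Jordan block at λ.

For λ = 0: rank(A) = 2, and the largest Jordan block has size 3 (the smallest k with rank(A^k) = rank(A^(k+1))).

So m_A(x) = x^3.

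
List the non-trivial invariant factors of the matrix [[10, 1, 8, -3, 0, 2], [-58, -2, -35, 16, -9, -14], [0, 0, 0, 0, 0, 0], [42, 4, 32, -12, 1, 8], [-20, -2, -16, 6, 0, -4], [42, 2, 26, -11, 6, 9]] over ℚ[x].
x^2, x^3(x - 5)

The Jordan structure of A has elementary divisors x^3, x^2, (x - 5). Arranging the block sizes at each eigenvalue in decreasing order and taking row products gives the invariant factors.

Invariant factors (smallest first, each dividing the next): x^2, x^3(x - 5).

Check: the last factor x^3(x - 5) is the minimal polynomial, and the product x^5(x - 5) is the characteristic polynomial.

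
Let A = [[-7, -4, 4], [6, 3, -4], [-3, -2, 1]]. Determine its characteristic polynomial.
χ_A(x) = (x + 1)^3

xI - A = [[x + 7, 4, -4], [-6, x - 3, 4], [3, 2, x - 1]].

Expanding det(xI - A) along the first row:
det(xI - A) = + (x + 7)·det([[x - 3, 4], [2, x - 1]]) - (4)·det([[-6, 4], [3, x - 1]]) + (-4)·det([[-6, x - 3], [3, 2]]).

Evaluating gives χ_A(x) = x^3 + 3x^2 + 3x + 1 = (x + 1)^3.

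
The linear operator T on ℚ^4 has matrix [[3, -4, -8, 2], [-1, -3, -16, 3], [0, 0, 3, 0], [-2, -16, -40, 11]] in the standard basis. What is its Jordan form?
The characteristic polynomial is det(xI - A) = (x - 5)(x - 3)^3, so the eigenvalues are 3 (algebraic multiplicity 3), 5 (algebraic multiplicity 1).

For λ = 3: rank(A - 3I) = 2, rank((A - 3I)^2) = 1. The eigenspace has dimension 4 - 2 = 2, so there are 2 Jordan blocks; the rank sequence gives block sizes [2, 1].

For λ = 5: algebraic multiplicity 1 gives one 1×1 block.

Assembling the blocks gives the Jordan form J above.

J = [[3, 1, 0, 0], [0, 3, 0, 0], [0, 0, 3, 0], [0, 0, 0, 5]]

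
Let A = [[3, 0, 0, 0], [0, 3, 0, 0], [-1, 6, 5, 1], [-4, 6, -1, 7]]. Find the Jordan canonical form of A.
The characteristic polynomial is det(xI - A) = (x - 6)^2(x - 3)^2, so the eigenvalues are 3 (algebraic multiplicity 2), 6 (algebraic multiplicity 2).

For λ = 3: rank(A - 3I) = 2. The eigenspace has dimension 4 - 2 = 2, so there are 2 Jordan blocks; the rank sequence gives block sizes [1, 1].

For λ = 6: rank(A - 6I) = 3, rank((A - 6I)^2) = 2. The eigenspace has dimension 4 - 3 = 1, so there is 1 Jordan block; the rank sequence gives block sizes [2].

Assembling the blocks gives the Jordan form J above.

J = [[3, 0, 0, 0], [0, 3, 0, 0], [0, 0, 6, 1], [0, 0, 0, 6]]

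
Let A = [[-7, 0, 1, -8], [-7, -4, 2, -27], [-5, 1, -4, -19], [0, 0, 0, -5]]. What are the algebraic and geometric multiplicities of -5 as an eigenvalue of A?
The characteristic polynomial is (x + 5)^4, so the factor x + 5 appears with exponent 4: the algebraic multiplicity is 4.

rank(A + 5I) = 2, so the eigenspace has dimension 4 - 2 = 2: the geometric multiplicity is 2.

Since 2 < 4, A is not diagonalizable.

algebraic multiplicity 4, geometric multiplicity 2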